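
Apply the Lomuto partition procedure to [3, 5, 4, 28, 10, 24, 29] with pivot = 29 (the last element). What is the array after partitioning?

Lomuto partition with pivot = 29:

Initial array: [3, 5, 4, 28, 10, 24, 29]

arr[0]=3 <= 29: swap with position 0, array becomes [3, 5, 4, 28, 10, 24, 29]
arr[1]=5 <= 29: swap with position 1, array becomes [3, 5, 4, 28, 10, 24, 29]
arr[2]=4 <= 29: swap with position 2, array becomes [3, 5, 4, 28, 10, 24, 29]
arr[3]=28 <= 29: swap with position 3, array becomes [3, 5, 4, 28, 10, 24, 29]
arr[4]=10 <= 29: swap with position 4, array becomes [3, 5, 4, 28, 10, 24, 29]
arr[5]=24 <= 29: swap with position 5, array becomes [3, 5, 4, 28, 10, 24, 29]

Place pivot at position 6: [3, 5, 4, 28, 10, 24, 29]
Pivot position: 6

After partitioning with pivot 29, the array becomes [3, 5, 4, 28, 10, 24, 29]. The pivot is placed at index 6. All elements to the left of the pivot are <= 29, and all elements to the right are > 29.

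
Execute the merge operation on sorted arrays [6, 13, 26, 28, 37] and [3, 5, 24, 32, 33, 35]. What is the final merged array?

Merging process:

Compare 6 vs 3: take 3 from right. Merged: [3]
Compare 6 vs 5: take 5 from right. Merged: [3, 5]
Compare 6 vs 24: take 6 from left. Merged: [3, 5, 6]
Compare 13 vs 24: take 13 from left. Merged: [3, 5, 6, 13]
Compare 26 vs 24: take 24 from right. Merged: [3, 5, 6, 13, 24]
Compare 26 vs 32: take 26 from left. Merged: [3, 5, 6, 13, 24, 26]
Compare 28 vs 32: take 28 from left. Merged: [3, 5, 6, 13, 24, 26, 28]
Compare 37 vs 32: take 32 from right. Merged: [3, 5, 6, 13, 24, 26, 28, 32]
Compare 37 vs 33: take 33 from right. Merged: [3, 5, 6, 13, 24, 26, 28, 32, 33]
Compare 37 vs 35: take 35 from right. Merged: [3, 5, 6, 13, 24, 26, 28, 32, 33, 35]
Append remaining from left: [37]. Merged: [3, 5, 6, 13, 24, 26, 28, 32, 33, 35, 37]

Final merged array: [3, 5, 6, 13, 24, 26, 28, 32, 33, 35, 37]
Total comparisons: 10

The merged array is [3, 5, 6, 13, 24, 26, 28, 32, 33, 35, 37], requiring 10 comparisons. The merge step runs in O(n) time where n is the total number of elements.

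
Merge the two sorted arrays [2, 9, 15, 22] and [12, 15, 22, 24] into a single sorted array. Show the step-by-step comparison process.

Merging process:

Compare 2 vs 12: take 2 from left. Merged: [2]
Compare 9 vs 12: take 9 from left. Merged: [2, 9]
Compare 15 vs 12: take 12 from right. Merged: [2, 9, 12]
Compare 15 vs 15: take 15 from left. Merged: [2, 9, 12, 15]
Compare 22 vs 15: take 15 from right. Merged: [2, 9, 12, 15, 15]
Compare 22 vs 22: take 22 from left. Merged: [2, 9, 12, 15, 15, 22]
Append remaining from right: [22, 24]. Merged: [2, 9, 12, 15, 15, 22, 22, 24]

Final merged array: [2, 9, 12, 15, 15, 22, 22, 24]
Total comparisons: 6

The merged array is [2, 9, 12, 15, 15, 22, 22, 24], requiring 6 comparisons. The merge step runs in O(n) time where n is the total number of elements.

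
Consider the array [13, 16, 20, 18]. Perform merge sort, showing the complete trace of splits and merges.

Merge sort trace:

Split: [13, 16, 20, 18] -> [13, 16] and [20, 18]
  Split: [13, 16] -> [13] and [16]
  Merge: [13] + [16] -> [13, 16]
  Split: [20, 18] -> [20] and [18]
  Merge: [20] + [18] -> [18, 20]
Merge: [13, 16] + [18, 20] -> [13, 16, 18, 20]

Final sorted array: [13, 16, 18, 20]

The merge sort proceeds by recursively splitting the array and merging sorted halves.
After all merges, the sorted array is [13, 16, 18, 20].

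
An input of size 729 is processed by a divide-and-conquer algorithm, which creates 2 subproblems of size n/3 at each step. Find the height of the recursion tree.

For divide and conquer with division factor 3:

Problem sizes at each level:
Level 0: 729
Level 1: 243
Level 2: 81
Level 3: 27
Level 4: 9
Level 5: 3
Level 6: 1

The root is level 0 and the size-1 base case is level 6 (the tree spans levels 0 through 6, i.e. 7 levels counting the root), so the depth is the number of divisions: log_3(729) = 6

The recursion tree depth is log_3(729) = 6. At each level, the problem size is divided by 3, so it takes 6 divisions to reduce to a base case of size 1. The algorithm makes 2 recursive calls at each level.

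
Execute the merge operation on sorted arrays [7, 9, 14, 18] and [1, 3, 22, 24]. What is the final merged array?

Merging process:

Compare 7 vs 1: take 1 from right. Merged: [1]
Compare 7 vs 3: take 3 from right. Merged: [1, 3]
Compare 7 vs 22: take 7 from left. Merged: [1, 3, 7]
Compare 9 vs 22: take 9 from left. Merged: [1, 3, 7, 9]
Compare 14 vs 22: take 14 from left. Merged: [1, 3, 7, 9, 14]
Compare 18 vs 22: take 18 from left. Merged: [1, 3, 7, 9, 14, 18]
Append remaining from right: [22, 24]. Merged: [1, 3, 7, 9, 14, 18, 22, 24]

Final merged array: [1, 3, 7, 9, 14, 18, 22, 24]
Total comparisons: 6

The merged array is [1, 3, 7, 9, 14, 18, 22, 24], requiring 6 comparisons. The merge step runs in O(n) time where n is the total number of elements.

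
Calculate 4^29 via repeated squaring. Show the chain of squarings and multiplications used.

Computing 4^29 by squaring (build up from 4^1; each line after the first costs one multiplication):

4^1 = 4
4^2 = (4^1)^2 = 4^2 = 16
4^3 = 4 * 4^2 = 4 * 16 = 64
4^6 = (4^3)^2 = 64^2 = 4096
4^7 = 4 * 4^6 = 4 * 4096 = 16384
4^14 = (4^7)^2 = 16384^2 = 268435456
4^28 = (4^14)^2 = 268435456^2 = 72057594037927936
4^29 = 4 * 4^28 = 4 * 72057594037927936 = 288230376151711744

Result: 288230376151711744
Multiplications needed: 7 (7 lines after 4^1)

4^29 = 288230376151711744. Using exponentiation by squaring, this requires 7 multiplications. The key idea: if the exponent is even, square the half-power; if odd, multiply by the base once.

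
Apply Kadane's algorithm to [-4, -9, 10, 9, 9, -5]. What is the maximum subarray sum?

Using Kadane's algorithm on [-4, -9, 10, 9, 9, -5]:

Scanning through the array:
Position 1 (value -9): max_ending_here = -9, max_so_far = -4
Position 2 (value 10): max_ending_here = 10, max_so_far = 10
Position 3 (value 9): max_ending_here = 19, max_so_far = 19
Position 4 (value 9): max_ending_here = 28, max_so_far = 28
Position 5 (value -5): max_ending_here = 23, max_so_far = 28

Maximum subarray: [10, 9, 9]
Maximum sum: 28

The maximum subarray is [10, 9, 9] with sum 28. This subarray runs from index 2 to index 4.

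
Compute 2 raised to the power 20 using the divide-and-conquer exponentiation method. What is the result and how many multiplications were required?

Computing 2^20 by squaring (build up from 2^1; each line after the first costs one multiplication):

2^1 = 2
2^2 = (2^1)^2 = 2^2 = 4
2^4 = (2^2)^2 = 4^2 = 16
2^5 = 2 * 2^4 = 2 * 16 = 32
2^10 = (2^5)^2 = 32^2 = 1024
2^20 = (2^10)^2 = 1024^2 = 1048576

Result: 1048576
Multiplications needed: 5 (5 lines after 2^1)

2^20 = 1048576. Using exponentiation by squaring, this requires 5 multiplications. The key idea: if the exponent is even, square the half-power; if odd, multiply by the base once.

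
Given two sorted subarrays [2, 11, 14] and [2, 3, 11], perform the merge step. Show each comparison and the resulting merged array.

Merging process:

Compare 2 vs 2: take 2 from left. Merged: [2]
Compare 11 vs 2: take 2 from right. Merged: [2, 2]
Compare 11 vs 3: take 3 from right. Merged: [2, 2, 3]
Compare 11 vs 11: take 11 from left. Merged: [2, 2, 3, 11]
Compare 14 vs 11: take 11 from right. Merged: [2, 2, 3, 11, 11]
Append remaining from left: [14]. Merged: [2, 2, 3, 11, 11, 14]

Final merged array: [2, 2, 3, 11, 11, 14]
Total comparisons: 5

The merged array is [2, 2, 3, 11, 11, 14], requiring 5 comparisons. The merge step runs in O(n) time where n is the total number of elements.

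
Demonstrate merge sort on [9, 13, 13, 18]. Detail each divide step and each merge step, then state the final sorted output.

Merge sort trace:

Split: [9, 13, 13, 18] -> [9, 13] and [13, 18]
  Split: [9, 13] -> [9] and [13]
  Merge: [9] + [13] -> [9, 13]
  Split: [13, 18] -> [13] and [18]
  Merge: [13] + [18] -> [13, 18]
Merge: [9, 13] + [13, 18] -> [9, 13, 13, 18]

Final sorted array: [9, 13, 13, 18]

The merge sort proceeds by recursively splitting the array and merging sorted halves.
After all merges, the sorted array is [9, 13, 13, 18].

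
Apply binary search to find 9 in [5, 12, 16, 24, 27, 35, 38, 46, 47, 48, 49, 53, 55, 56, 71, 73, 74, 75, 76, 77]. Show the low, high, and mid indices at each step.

Binary search for 9 in [5, 12, 16, 24, 27, 35, 38, 46, 47, 48, 49, 53, 55, 56, 71, 73, 74, 75, 76, 77]:

lo=0, hi=19, mid=9, arr[mid]=48 -> 48 > 9, search left half
lo=0, hi=8, mid=4, arr[mid]=27 -> 27 > 9, search left half
lo=0, hi=3, mid=1, arr[mid]=12 -> 12 > 9, search left half
lo=0, hi=0, mid=0, arr[mid]=5 -> 5 < 9, search right half
lo=1 > hi=0, target 9 not found

Binary search determines that 9 is not in the array after 4 comparisons. The search space was exhausted without finding the target.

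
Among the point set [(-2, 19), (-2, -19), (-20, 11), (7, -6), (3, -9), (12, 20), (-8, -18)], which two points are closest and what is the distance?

Computing all pairwise distances among 7 points:

d((-2, 19), (-2, -19)) = 38.0
d((-2, 19), (-20, 11)) = 19.6977
d((-2, 19), (7, -6)) = 26.5707
d((-2, 19), (3, -9)) = 28.4429
d((-2, 19), (12, 20)) = 14.0357
d((-2, 19), (-8, -18)) = 37.4833
d((-2, -19), (-20, 11)) = 34.9857
d((-2, -19), (7, -6)) = 15.8114
d((-2, -19), (3, -9)) = 11.1803
d((-2, -19), (12, 20)) = 41.4367
d((-2, -19), (-8, -18)) = 6.0828
d((-20, 11), (7, -6)) = 31.9061
d((-20, 11), (3, -9)) = 30.4795
d((-20, 11), (12, 20)) = 33.2415
d((-20, 11), (-8, -18)) = 31.3847
d((7, -6), (3, -9)) = 5.0 <-- minimum
d((7, -6), (12, 20)) = 26.4764
d((7, -6), (-8, -18)) = 19.2094
d((3, -9), (12, 20)) = 30.3645
d((3, -9), (-8, -18)) = 14.2127
d((12, 20), (-8, -18)) = 42.9418

Closest pair: (7, -6) and (3, -9) with distance 5.0

The closest pair is (7, -6) and (3, -9) with Euclidean distance 5.0. For 7 points, brute-force pairwise comparison is shown above. For large n, the divide-and-conquer algorithm (sort by x, recurse on halves, check the dividing strip) achieves O(n log n).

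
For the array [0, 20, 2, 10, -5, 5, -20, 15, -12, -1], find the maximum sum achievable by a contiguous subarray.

Using Kadane's algorithm on [0, 20, 2, 10, -5, 5, -20, 15, -12, -1]:

Scanning through the array:
Position 1 (value 20): max_ending_here = 20, max_so_far = 20
Position 2 (value 2): max_ending_here = 22, max_so_far = 22
Position 3 (value 10): max_ending_here = 32, max_so_far = 32
Position 4 (value -5): max_ending_here = 27, max_so_far = 32
Position 5 (value 5): max_ending_here = 32, max_so_far = 32
Position 6 (value -20): max_ending_here = 12, max_so_far = 32
Position 7 (value 15): max_ending_here = 27, max_so_far = 32
Position 8 (value -12): max_ending_here = 15, max_so_far = 32
Position 9 (value -1): max_ending_here = 14, max_so_far = 32

Maximum subarray: [0, 20, 2, 10]
Maximum sum: 32

The maximum subarray is [0, 20, 2, 10] with sum 32. This subarray runs from index 0 to index 3.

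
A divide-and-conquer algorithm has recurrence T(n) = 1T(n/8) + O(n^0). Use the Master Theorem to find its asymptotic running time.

Master Theorem for T(n) = 1T(n/8) + O(n^0):

a = 1, b = 8, c = 0
log_b(a) = log_8(1) = 0.0000

Case 2: c = 0 = log_8(1) = 0.0000
T(n) = O(n^0 log n) = O(log n)

For T(n) = 1T(n/8) + O(n^0): log_8(1) = 0.0000. This is Case 2 of the Master Theorem (c = log_b(a), equal work at all levels), giving O(log n).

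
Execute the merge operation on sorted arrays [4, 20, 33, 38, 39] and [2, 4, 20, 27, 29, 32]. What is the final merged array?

Merging process:

Compare 4 vs 2: take 2 from right. Merged: [2]
Compare 4 vs 4: take 4 from left. Merged: [2, 4]
Compare 20 vs 4: take 4 from right. Merged: [2, 4, 4]
Compare 20 vs 20: take 20 from left. Merged: [2, 4, 4, 20]
Compare 33 vs 20: take 20 from right. Merged: [2, 4, 4, 20, 20]
Compare 33 vs 27: take 27 from right. Merged: [2, 4, 4, 20, 20, 27]
Compare 33 vs 29: take 29 from right. Merged: [2, 4, 4, 20, 20, 27, 29]
Compare 33 vs 32: take 32 from right. Merged: [2, 4, 4, 20, 20, 27, 29, 32]
Append remaining from left: [33, 38, 39]. Merged: [2, 4, 4, 20, 20, 27, 29, 32, 33, 38, 39]

Final merged array: [2, 4, 4, 20, 20, 27, 29, 32, 33, 38, 39]
Total comparisons: 8

The merged array is [2, 4, 4, 20, 20, 27, 29, 32, 33, 38, 39], requiring 8 comparisons. The merge step runs in O(n) time where n is the total number of elements.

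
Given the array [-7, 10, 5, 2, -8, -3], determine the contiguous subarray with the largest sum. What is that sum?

Using Kadane's algorithm on [-7, 10, 5, 2, -8, -3]:

Scanning through the array:
Position 1 (value 10): max_ending_here = 10, max_so_far = 10
Position 2 (value 5): max_ending_here = 15, max_so_far = 15
Position 3 (value 2): max_ending_here = 17, max_so_far = 17
Position 4 (value -8): max_ending_here = 9, max_so_far = 17
Position 5 (value -3): max_ending_here = 6, max_so_far = 17

Maximum subarray: [10, 5, 2]
Maximum sum: 17

The maximum subarray is [10, 5, 2] with sum 17. This subarray runs from index 1 to index 3.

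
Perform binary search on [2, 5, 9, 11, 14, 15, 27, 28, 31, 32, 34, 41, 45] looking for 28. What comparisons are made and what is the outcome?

Binary search for 28 in [2, 5, 9, 11, 14, 15, 27, 28, 31, 32, 34, 41, 45]:

lo=0, hi=12, mid=6, arr[mid]=27 -> 27 < 28, search right half
lo=7, hi=12, mid=9, arr[mid]=32 -> 32 > 28, search left half
lo=7, hi=8, mid=7, arr[mid]=28 -> Found target at index 7!

Binary search finds 28 at index 7 after 3 comparisons. The search repeatedly halves the search space by comparing with the middle element.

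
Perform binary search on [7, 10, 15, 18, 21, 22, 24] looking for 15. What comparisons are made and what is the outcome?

Binary search for 15 in [7, 10, 15, 18, 21, 22, 24]:

lo=0, hi=6, mid=3, arr[mid]=18 -> 18 > 15, search left half
lo=0, hi=2, mid=1, arr[mid]=10 -> 10 < 15, search right half
lo=2, hi=2, mid=2, arr[mid]=15 -> Found target at index 2!

Binary search finds 15 at index 2 after 3 comparisons. The search repeatedly halves the search space by comparing with the middle element.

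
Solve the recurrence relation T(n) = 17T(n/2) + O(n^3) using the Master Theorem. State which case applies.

Master Theorem for T(n) = 17T(n/2) + O(n^3):

a = 17, b = 2, c = 3
log_b(a) = log_2(17) = 4.0875

Case 1: c = 3 < log_2(17) = 4.0875
T(n) = O(n^(log_2 17))

For T(n) = 17T(n/2) + O(n^3): log_2(17) = 4.0875. This is Case 1 of the Master Theorem (c < log_b(a), work dominated by leaves), giving O(n^(log_2 17)).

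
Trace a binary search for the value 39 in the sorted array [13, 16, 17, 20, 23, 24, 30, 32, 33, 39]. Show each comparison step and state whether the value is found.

Binary search for 39 in [13, 16, 17, 20, 23, 24, 30, 32, 33, 39]:

lo=0, hi=9, mid=4, arr[mid]=23 -> 23 < 39, search right half
lo=5, hi=9, mid=7, arr[mid]=32 -> 32 < 39, search right half
lo=8, hi=9, mid=8, arr[mid]=33 -> 33 < 39, search right half
lo=9, hi=9, mid=9, arr[mid]=39 -> Found target at index 9!

Binary search finds 39 at index 9 after 4 comparisons. The search repeatedly halves the search space by comparing with the middle element.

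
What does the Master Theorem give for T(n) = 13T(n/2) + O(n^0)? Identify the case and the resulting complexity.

Master Theorem for T(n) = 13T(n/2) + O(n^0):

a = 13, b = 2, c = 0
log_b(a) = log_2(13) = 3.7004

Case 1: c = 0 < log_2(13) = 3.7004
T(n) = O(n^(log_2 13))

For T(n) = 13T(n/2) + O(n^0): log_2(13) = 3.7004. This is Case 1 of the Master Theorem (c < log_b(a), work dominated by leaves), giving O(n^(log_2 13)).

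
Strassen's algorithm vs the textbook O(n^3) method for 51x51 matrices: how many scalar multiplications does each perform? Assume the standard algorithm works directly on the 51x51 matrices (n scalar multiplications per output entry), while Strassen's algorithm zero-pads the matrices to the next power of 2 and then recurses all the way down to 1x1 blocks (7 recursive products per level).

Matrix multiplication for 51x51 matrices:

Strassen's algorithm requires power-of-2 dimensions. Pad 51x51 to 64x64 (next power of 2).

Standard algorithm: 51^3 = 132651 multiplications
Strassen's algorithm: 7^(log2(64)) = 7^6 = 117649 multiplications
Savings: 132651 - 117649 = 15002 multiplications

Standard: 132651 multiplications (51^3). Strassen: 117649 multiplications (7^6, after padding to 64x64). Strassen reduces 8 recursive multiplications to 7 at each level.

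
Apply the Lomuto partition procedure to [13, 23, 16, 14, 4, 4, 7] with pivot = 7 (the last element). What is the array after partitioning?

Lomuto partition with pivot = 7:

Initial array: [13, 23, 16, 14, 4, 4, 7]

arr[0]=13 > 7: no swap
arr[1]=23 > 7: no swap
arr[2]=16 > 7: no swap
arr[3]=14 > 7: no swap
arr[4]=4 <= 7: swap with position 0, array becomes [4, 23, 16, 14, 13, 4, 7]
arr[5]=4 <= 7: swap with position 1, array becomes [4, 4, 16, 14, 13, 23, 7]

Place pivot at position 2: [4, 4, 7, 14, 13, 23, 16]
Pivot position: 2

After partitioning with pivot 7, the array becomes [4, 4, 7, 14, 13, 23, 16]. The pivot is placed at index 2. All elements to the left of the pivot are <= 7, and all elements to the right are > 7.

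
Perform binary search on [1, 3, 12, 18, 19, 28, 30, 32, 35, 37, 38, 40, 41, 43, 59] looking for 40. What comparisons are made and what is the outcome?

Binary search for 40 in [1, 3, 12, 18, 19, 28, 30, 32, 35, 37, 38, 40, 41, 43, 59]:

lo=0, hi=14, mid=7, arr[mid]=32 -> 32 < 40, search right half
lo=8, hi=14, mid=11, arr[mid]=40 -> Found target at index 11!

Binary search finds 40 at index 11 after 2 comparisons. The search repeatedly halves the search space by comparing with the middle element.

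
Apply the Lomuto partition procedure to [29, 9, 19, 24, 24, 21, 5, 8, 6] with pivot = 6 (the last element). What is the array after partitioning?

Lomuto partition with pivot = 6:

Initial array: [29, 9, 19, 24, 24, 21, 5, 8, 6]

arr[0]=29 > 6: no swap
arr[1]=9 > 6: no swap
arr[2]=19 > 6: no swap
arr[3]=24 > 6: no swap
arr[4]=24 > 6: no swap
arr[5]=21 > 6: no swap
arr[6]=5 <= 6: swap with position 0, array becomes [5, 9, 19, 24, 24, 21, 29, 8, 6]
arr[7]=8 > 6: no swap

Place pivot at position 1: [5, 6, 19, 24, 24, 21, 29, 8, 9]
Pivot position: 1

After partitioning with pivot 6, the array becomes [5, 6, 19, 24, 24, 21, 29, 8, 9]. The pivot is placed at index 1. All elements to the left of the pivot are <= 6, and all elements to the right are > 6.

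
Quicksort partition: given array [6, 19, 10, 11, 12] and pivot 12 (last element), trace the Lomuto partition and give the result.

Lomuto partition with pivot = 12:

Initial array: [6, 19, 10, 11, 12]

arr[0]=6 <= 12: swap with position 0, array becomes [6, 19, 10, 11, 12]
arr[1]=19 > 12: no swap
arr[2]=10 <= 12: swap with position 1, array becomes [6, 10, 19, 11, 12]
arr[3]=11 <= 12: swap with position 2, array becomes [6, 10, 11, 19, 12]

Place pivot at position 3: [6, 10, 11, 12, 19]
Pivot position: 3

After partitioning with pivot 12, the array becomes [6, 10, 11, 12, 19]. The pivot is placed at index 3. All elements to the left of the pivot are <= 12, and all elements to the right are > 12.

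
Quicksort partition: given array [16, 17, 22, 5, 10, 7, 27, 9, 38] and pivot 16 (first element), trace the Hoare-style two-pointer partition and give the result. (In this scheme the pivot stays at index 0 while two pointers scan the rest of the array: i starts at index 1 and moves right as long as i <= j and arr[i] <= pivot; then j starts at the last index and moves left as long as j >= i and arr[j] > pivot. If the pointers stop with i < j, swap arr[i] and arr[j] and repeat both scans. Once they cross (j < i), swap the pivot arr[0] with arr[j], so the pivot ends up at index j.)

Hoare-style two-pointer partition with pivot = 16:

Initial array: [16, 17, 22, 5, 10, 7, 27, 9, 38]

Pointers start at i = 1, j = 8.
i stops at index 1 (arr[1]=17 > 16), j stops at index 7 (arr[7]=9 <= 16): swap arr[1] and arr[7], array becomes [16, 9, 22, 5, 10, 7, 27, 17, 38]
i stops at index 2 (arr[2]=22 > 16), j stops at index 5 (arr[5]=7 <= 16): swap arr[2] and arr[5], array becomes [16, 9, 7, 5, 10, 22, 27, 17, 38]
i ends at 5, j ends at 4: the pointers have crossed (j < i), so scanning stops.

Swap pivot arr[0] with arr[4] to place pivot at position 4: [10, 9, 7, 5, 16, 22, 27, 17, 38]
Pivot position: 4

After partitioning with pivot 16, the array becomes [10, 9, 7, 5, 16, 22, 27, 17, 38]. The pivot is placed at index 4. All elements to the left of the pivot are <= 16, and all elements to the right are > 16.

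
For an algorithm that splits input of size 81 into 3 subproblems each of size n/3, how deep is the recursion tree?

For divide and conquer with division factor 3:

Problem sizes at each level:
Level 0: 81
Level 1: 27
Level 2: 9
Level 3: 3
Level 4: 1

The root is level 0 and the size-1 base case is level 4 (the tree spans levels 0 through 4, i.e. 5 levels counting the root), so the depth is the number of divisions: log_3(81) = 4

The recursion tree depth is log_3(81) = 4. At each level, the problem size is divided by 3, so it takes 4 divisions to reduce to a base case of size 1. The algorithm makes 3 recursive calls at each level.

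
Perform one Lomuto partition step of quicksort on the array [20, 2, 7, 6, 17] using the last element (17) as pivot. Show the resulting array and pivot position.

Lomuto partition with pivot = 17:

Initial array: [20, 2, 7, 6, 17]

arr[0]=20 > 17: no swap
arr[1]=2 <= 17: swap with position 0, array becomes [2, 20, 7, 6, 17]
arr[2]=7 <= 17: swap with position 1, array becomes [2, 7, 20, 6, 17]
arr[3]=6 <= 17: swap with position 2, array becomes [2, 7, 6, 20, 17]

Place pivot at position 3: [2, 7, 6, 17, 20]
Pivot position: 3

After partitioning with pivot 17, the array becomes [2, 7, 6, 17, 20]. The pivot is placed at index 3. All elements to the left of the pivot are <= 17, and all elements to the right are > 17.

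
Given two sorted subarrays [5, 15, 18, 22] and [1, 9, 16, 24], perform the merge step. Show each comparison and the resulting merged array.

Merging process:

Compare 5 vs 1: take 1 from right. Merged: [1]
Compare 5 vs 9: take 5 from left. Merged: [1, 5]
Compare 15 vs 9: take 9 from right. Merged: [1, 5, 9]
Compare 15 vs 16: take 15 from left. Merged: [1, 5, 9, 15]
Compare 18 vs 16: take 16 from right. Merged: [1, 5, 9, 15, 16]
Compare 18 vs 24: take 18 from left. Merged: [1, 5, 9, 15, 16, 18]
Compare 22 vs 24: take 22 from left. Merged: [1, 5, 9, 15, 16, 18, 22]
Append remaining from right: [24]. Merged: [1, 5, 9, 15, 16, 18, 22, 24]

Final merged array: [1, 5, 9, 15, 16, 18, 22, 24]
Total comparisons: 7

The merged array is [1, 5, 9, 15, 16, 18, 22, 24], requiring 7 comparisons. The merge step runs in O(n) time where n is the total number of elements.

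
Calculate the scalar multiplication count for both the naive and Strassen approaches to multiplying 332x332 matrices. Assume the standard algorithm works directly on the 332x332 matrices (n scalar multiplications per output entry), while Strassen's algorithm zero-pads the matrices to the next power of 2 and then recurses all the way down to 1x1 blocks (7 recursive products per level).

Matrix multiplication for 332x332 matrices:

Strassen's algorithm requires power-of-2 dimensions. Pad 332x332 to 512x512 (next power of 2).

Standard algorithm: 332^3 = 36594368 multiplications
Strassen's algorithm: 7^(log2(512)) = 7^9 = 40353607 multiplications
Difference: 36594368 - 40353607 = -3759239 (Strassen uses MORE here due to padding overhead — for small or just-over-power-of-2 n, padding can outweigh the per-level savings)

Standard: 36594368 multiplications (332^3). Strassen: 40353607 multiplications (7^9, after padding to 512x512). Strassen reduces 8 recursive multiplications to 7 at each level.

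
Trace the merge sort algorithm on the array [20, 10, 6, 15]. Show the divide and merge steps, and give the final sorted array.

Merge sort trace:

Split: [20, 10, 6, 15] -> [20, 10] and [6, 15]
  Split: [20, 10] -> [20] and [10]
  Merge: [20] + [10] -> [10, 20]
  Split: [6, 15] -> [6] and [15]
  Merge: [6] + [15] -> [6, 15]
Merge: [10, 20] + [6, 15] -> [6, 10, 15, 20]

Final sorted array: [6, 10, 15, 20]

The merge sort proceeds by recursively splitting the array and merging sorted halves.
After all merges, the sorted array is [6, 10, 15, 20].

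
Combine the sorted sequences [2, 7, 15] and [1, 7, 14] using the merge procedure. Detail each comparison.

Merging process:

Compare 2 vs 1: take 1 from right. Merged: [1]
Compare 2 vs 7: take 2 from left. Merged: [1, 2]
Compare 7 vs 7: take 7 from left. Merged: [1, 2, 7]
Compare 15 vs 7: take 7 from right. Merged: [1, 2, 7, 7]
Compare 15 vs 14: take 14 from right. Merged: [1, 2, 7, 7, 14]
Append remaining from left: [15]. Merged: [1, 2, 7, 7, 14, 15]

Final merged array: [1, 2, 7, 7, 14, 15]
Total comparisons: 5

The merged array is [1, 2, 7, 7, 14, 15], requiring 5 comparisons. The merge step runs in O(n) time where n is the total number of elements.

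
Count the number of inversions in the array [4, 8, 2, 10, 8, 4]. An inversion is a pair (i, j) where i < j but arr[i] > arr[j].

Finding inversions in [4, 8, 2, 10, 8, 4]:

(0, 2): arr[0]=4 > arr[2]=2
(1, 2): arr[1]=8 > arr[2]=2
(1, 5): arr[1]=8 > arr[5]=4
(3, 4): arr[3]=10 > arr[4]=8
(3, 5): arr[3]=10 > arr[5]=4
(4, 5): arr[4]=8 > arr[5]=4

Total inversions: 6

The array has 6 inversion(s): (0,2), (1,2), (1,5), (3,4), (3,5), (4,5). Each pair (i,j) satisfies i < j and arr[i] > arr[j].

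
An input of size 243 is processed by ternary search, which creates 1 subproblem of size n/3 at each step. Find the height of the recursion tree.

For divide and conquer with division factor 3:

Problem sizes at each level:
Level 0: 243
Level 1: 81
Level 2: 27
Level 3: 9
Level 4: 3
Level 5: 1

The root is level 0 and the size-1 base case is level 5 (the tree spans levels 0 through 5, i.e. 6 levels counting the root), so the depth is the number of divisions: log_3(243) = 5

The recursion tree depth is log_3(243) = 5. At each level, the problem size is divided by 3, so it takes 5 divisions to reduce to a base case of size 1. The algorithm makes 1 recursive call at each level.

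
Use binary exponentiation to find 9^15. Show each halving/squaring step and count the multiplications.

Computing 9^15 by squaring (build up from 9^1; each line after the first costs one multiplication):

9^1 = 9
9^2 = (9^1)^2 = 9^2 = 81
9^3 = 9 * 9^2 = 9 * 81 = 729
9^6 = (9^3)^2 = 729^2 = 531441
9^7 = 9 * 9^6 = 9 * 531441 = 4782969
9^14 = (9^7)^2 = 4782969^2 = 22876792454961
9^15 = 9 * 9^14 = 9 * 22876792454961 = 205891132094649

Result: 205891132094649
Multiplications needed: 6 (6 lines after 9^1)

9^15 = 205891132094649. Using exponentiation by squaring, this requires 6 multiplications. The key idea: if the exponent is even, square the half-power; if odd, multiply by the base once.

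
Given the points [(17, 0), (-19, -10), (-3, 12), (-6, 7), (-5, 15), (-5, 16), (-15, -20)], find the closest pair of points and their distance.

Computing all pairwise distances among 7 points:

d((17, 0), (-19, -10)) = 37.3631
d((17, 0), (-3, 12)) = 23.3238
d((17, 0), (-6, 7)) = 24.0416
d((17, 0), (-5, 15)) = 26.6271
d((17, 0), (-5, 16)) = 27.2029
d((17, 0), (-15, -20)) = 37.7359
d((-19, -10), (-3, 12)) = 27.2029
d((-19, -10), (-6, 7)) = 21.4009
d((-19, -10), (-5, 15)) = 28.6531
d((-19, -10), (-5, 16)) = 29.5296
d((-19, -10), (-15, -20)) = 10.7703
d((-3, 12), (-6, 7)) = 5.831
d((-3, 12), (-5, 15)) = 3.6056
d((-3, 12), (-5, 16)) = 4.4721
d((-3, 12), (-15, -20)) = 34.176
d((-6, 7), (-5, 15)) = 8.0623
d((-6, 7), (-5, 16)) = 9.0554
d((-6, 7), (-15, -20)) = 28.4605
d((-5, 15), (-5, 16)) = 1.0 <-- minimum
d((-5, 15), (-15, -20)) = 36.4005
d((-5, 16), (-15, -20)) = 37.3631

Closest pair: (-5, 15) and (-5, 16) with distance 1.0

The closest pair is (-5, 15) and (-5, 16) with Euclidean distance 1.0. For 7 points, brute-force pairwise comparison is shown above. For large n, the divide-and-conquer algorithm (sort by x, recurse on halves, check the dividing strip) achieves O(n log n).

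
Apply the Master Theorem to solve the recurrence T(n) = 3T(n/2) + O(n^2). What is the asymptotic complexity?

Master Theorem for T(n) = 3T(n/2) + O(n^2):

a = 3, b = 2, c = 2
log_b(a) = log_2(3) = 1.5850

Case 3: c = 2 > log_2(3) = 1.5850
T(n) = O(n^2) = O(n^2)

For T(n) = 3T(n/2) + O(n^2): log_2(3) = 1.5850. This is Case 3 of the Master Theorem (c > log_b(a), work dominated by root), giving O(n^2).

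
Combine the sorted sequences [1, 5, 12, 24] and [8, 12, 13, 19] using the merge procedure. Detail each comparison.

Merging process:

Compare 1 vs 8: take 1 from left. Merged: [1]
Compare 5 vs 8: take 5 from left. Merged: [1, 5]
Compare 12 vs 8: take 8 from right. Merged: [1, 5, 8]
Compare 12 vs 12: take 12 from left. Merged: [1, 5, 8, 12]
Compare 24 vs 12: take 12 from right. Merged: [1, 5, 8, 12, 12]
Compare 24 vs 13: take 13 from right. Merged: [1, 5, 8, 12, 12, 13]
Compare 24 vs 19: take 19 from right. Merged: [1, 5, 8, 12, 12, 13, 19]
Append remaining from left: [24]. Merged: [1, 5, 8, 12, 12, 13, 19, 24]

Final merged array: [1, 5, 8, 12, 12, 13, 19, 24]
Total comparisons: 7

The merged array is [1, 5, 8, 12, 12, 13, 19, 24], requiring 7 comparisons. The merge step runs in O(n) time where n is the total number of elements.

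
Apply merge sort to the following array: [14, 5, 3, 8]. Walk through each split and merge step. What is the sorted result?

Merge sort trace:

Split: [14, 5, 3, 8] -> [14, 5] and [3, 8]
  Split: [14, 5] -> [14] and [5]
  Merge: [14] + [5] -> [5, 14]
  Split: [3, 8] -> [3] and [8]
  Merge: [3] + [8] -> [3, 8]
Merge: [5, 14] + [3, 8] -> [3, 5, 8, 14]

Final sorted array: [3, 5, 8, 14]

The merge sort proceeds by recursively splitting the array and merging sorted halves.
After all merges, the sorted array is [3, 5, 8, 14].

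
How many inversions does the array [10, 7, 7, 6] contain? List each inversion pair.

Finding inversions in [10, 7, 7, 6]:

(0, 1): arr[0]=10 > arr[1]=7
(0, 2): arr[0]=10 > arr[2]=7
(0, 3): arr[0]=10 > arr[3]=6
(1, 3): arr[1]=7 > arr[3]=6
(2, 3): arr[2]=7 > arr[3]=6

Total inversions: 5

The array has 5 inversion(s): (0,1), (0,2), (0,3), (1,3), (2,3). Each pair (i,j) satisfies i < j and arr[i] > arr[j].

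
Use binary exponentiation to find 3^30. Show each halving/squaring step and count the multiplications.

Computing 3^30 by squaring (build up from 3^1; each line after the first costs one multiplication):

3^1 = 3
3^2 = (3^1)^2 = 3^2 = 9
3^3 = 3 * 3^2 = 3 * 9 = 27
3^6 = (3^3)^2 = 27^2 = 729
3^7 = 3 * 3^6 = 3 * 729 = 2187
3^14 = (3^7)^2 = 2187^2 = 4782969
3^15 = 3 * 3^14 = 3 * 4782969 = 14348907
3^30 = (3^15)^2 = 14348907^2 = 205891132094649

Result: 205891132094649
Multiplications needed: 7 (7 lines after 3^1)

3^30 = 205891132094649. Using exponentiation by squaring, this requires 7 multiplications. The key idea: if the exponent is even, square the half-power; if odd, multiply by the base once.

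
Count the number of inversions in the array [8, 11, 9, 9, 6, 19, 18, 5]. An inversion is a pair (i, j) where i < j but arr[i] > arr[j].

Finding inversions in [8, 11, 9, 9, 6, 19, 18, 5]:

(0, 4): arr[0]=8 > arr[4]=6
(0, 7): arr[0]=8 > arr[7]=5
(1, 2): arr[1]=11 > arr[2]=9
(1, 3): arr[1]=11 > arr[3]=9
(1, 4): arr[1]=11 > arr[4]=6
(1, 7): arr[1]=11 > arr[7]=5
(2, 4): arr[2]=9 > arr[4]=6
(2, 7): arr[2]=9 > arr[7]=5
(3, 4): arr[3]=9 > arr[4]=6
(3, 7): arr[3]=9 > arr[7]=5
(4, 7): arr[4]=6 > arr[7]=5
(5, 6): arr[5]=19 > arr[6]=18
(5, 7): arr[5]=19 > arr[7]=5
(6, 7): arr[6]=18 > arr[7]=5

Total inversions: 14

The array has 14 inversion(s): (0,4), (0,7), (1,2), (1,3), (1,4), (1,7), (2,4), (2,7), (3,4), (3,7), (4,7), (5,6), (5,7), (6,7). Each pair (i,j) satisfies i < j and arr[i] > arr[j].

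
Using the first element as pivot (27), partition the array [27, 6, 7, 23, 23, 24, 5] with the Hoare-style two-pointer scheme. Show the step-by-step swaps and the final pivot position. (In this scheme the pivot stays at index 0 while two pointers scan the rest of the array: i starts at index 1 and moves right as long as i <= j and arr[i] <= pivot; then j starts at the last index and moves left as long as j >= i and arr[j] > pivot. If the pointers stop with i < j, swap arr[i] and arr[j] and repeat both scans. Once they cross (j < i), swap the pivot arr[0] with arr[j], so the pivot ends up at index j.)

Hoare-style two-pointer partition with pivot = 27:

Initial array: [27, 6, 7, 23, 23, 24, 5]

Pointers start at i = 1, j = 6.
i ends at 7, j ends at 6: the pointers have crossed (j < i), so scanning stops.

Swap pivot arr[0] with arr[6] to place pivot at position 6: [5, 6, 7, 23, 23, 24, 27]
Pivot position: 6

After partitioning with pivot 27, the array becomes [5, 6, 7, 23, 23, 24, 27]. The pivot is placed at index 6. All elements to the left of the pivot are <= 27, and all elements to the right are > 27.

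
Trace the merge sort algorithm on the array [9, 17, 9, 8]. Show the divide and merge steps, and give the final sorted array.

Merge sort trace:

Split: [9, 17, 9, 8] -> [9, 17] and [9, 8]
  Split: [9, 17] -> [9] and [17]
  Merge: [9] + [17] -> [9, 17]
  Split: [9, 8] -> [9] and [8]
  Merge: [9] + [8] -> [8, 9]
Merge: [9, 17] + [8, 9] -> [8, 9, 9, 17]

Final sorted array: [8, 9, 9, 17]

The merge sort proceeds by recursively splitting the array and merging sorted halves.
After all merges, the sorted array is [8, 9, 9, 17].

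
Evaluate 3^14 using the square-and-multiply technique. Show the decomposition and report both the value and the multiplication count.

Computing 3^14 by squaring (build up from 3^1; each line after the first costs one multiplication):

3^1 = 3
3^2 = (3^1)^2 = 3^2 = 9
3^3 = 3 * 3^2 = 3 * 9 = 27
3^6 = (3^3)^2 = 27^2 = 729
3^7 = 3 * 3^6 = 3 * 729 = 2187
3^14 = (3^7)^2 = 2187^2 = 4782969

Result: 4782969
Multiplications needed: 5 (5 lines after 3^1)

3^14 = 4782969. Using exponentiation by squaring, this requires 5 multiplications. The key idea: if the exponent is even, square the half-power; if odd, multiply by the base once.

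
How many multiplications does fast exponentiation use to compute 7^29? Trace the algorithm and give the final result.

Computing 7^29 by squaring (build up from 7^1; each line after the first costs one multiplication):

7^1 = 7
7^2 = (7^1)^2 = 7^2 = 49
7^3 = 7 * 7^2 = 7 * 49 = 343
7^6 = (7^3)^2 = 343^2 = 117649
7^7 = 7 * 7^6 = 7 * 117649 = 823543
7^14 = (7^7)^2 = 823543^2 = 678223072849
7^28 = (7^14)^2 = 678223072849^2 = 459986536544739960976801
7^29 = 7 * 7^28 = 7 * 459986536544739960976801 = 3219905755813179726837607

Result: 3219905755813179726837607
Multiplications needed: 7 (7 lines after 7^1)

7^29 = 3219905755813179726837607. Using exponentiation by squaring, this requires 7 multiplications. The key idea: if the exponent is even, square the half-power; if odd, multiply by the base once.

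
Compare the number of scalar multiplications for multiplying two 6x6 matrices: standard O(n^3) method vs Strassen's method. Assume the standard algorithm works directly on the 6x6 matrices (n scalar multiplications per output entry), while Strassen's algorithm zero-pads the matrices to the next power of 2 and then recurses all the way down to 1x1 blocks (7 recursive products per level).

Matrix multiplication for 6x6 matrices:

Strassen's algorithm requires power-of-2 dimensions. Pad 6x6 to 8x8 (next power of 2).

Standard algorithm: 6^3 = 216 multiplications
Strassen's algorithm: 7^(log2(8)) = 7^3 = 343 multiplications
Difference: 216 - 343 = -127 (Strassen uses MORE here due to padding overhead — for small or just-over-power-of-2 n, padding can outweigh the per-level savings)

Standard: 216 multiplications (6^3). Strassen: 343 multiplications (7^3, after padding to 8x8). Strassen reduces 8 recursive multiplications to 7 at each level.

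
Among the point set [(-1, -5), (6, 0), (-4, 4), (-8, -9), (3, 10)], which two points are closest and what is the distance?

Computing all pairwise distances among 5 points:

d((-1, -5), (6, 0)) = 8.6023
d((-1, -5), (-4, 4)) = 9.4868
d((-1, -5), (-8, -9)) = 8.0623 <-- minimum
d((-1, -5), (3, 10)) = 15.5242
d((6, 0), (-4, 4)) = 10.7703
d((6, 0), (-8, -9)) = 16.6433
d((6, 0), (3, 10)) = 10.4403
d((-4, 4), (-8, -9)) = 13.6015
d((-4, 4), (3, 10)) = 9.2195
d((-8, -9), (3, 10)) = 21.9545

Closest pair: (-1, -5) and (-8, -9) with distance 8.0623

The closest pair is (-1, -5) and (-8, -9) with Euclidean distance 8.0623. For 5 points, brute-force pairwise comparison is shown above. For large n, the divide-and-conquer algorithm (sort by x, recurse on halves, check the dividing strip) achieves O(n log n).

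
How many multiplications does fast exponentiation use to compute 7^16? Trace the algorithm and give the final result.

Computing 7^16 by squaring (build up from 7^1; each line after the first costs one multiplication):

7^1 = 7
7^2 = (7^1)^2 = 7^2 = 49
7^4 = (7^2)^2 = 49^2 = 2401
7^8 = (7^4)^2 = 2401^2 = 5764801
7^16 = (7^8)^2 = 5764801^2 = 33232930569601

Result: 33232930569601
Multiplications needed: 4 (4 lines after 7^1)

7^16 = 33232930569601. Using exponentiation by squaring, this requires 4 multiplications. The key idea: if the exponent is even, square the half-power; if odd, multiply by the base once.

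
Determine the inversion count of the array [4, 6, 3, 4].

Finding inversions in [4, 6, 3, 4]:

(0, 2): arr[0]=4 > arr[2]=3
(1, 2): arr[1]=6 > arr[2]=3
(1, 3): arr[1]=6 > arr[3]=4

Total inversions: 3

The array has 3 inversion(s): (0,2), (1,2), (1,3). Each pair (i,j) satisfies i < j and arr[i] > arr[j].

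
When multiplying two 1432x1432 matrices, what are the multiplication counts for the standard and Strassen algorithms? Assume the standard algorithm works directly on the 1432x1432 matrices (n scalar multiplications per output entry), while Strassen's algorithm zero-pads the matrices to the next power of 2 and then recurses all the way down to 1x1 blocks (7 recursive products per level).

Matrix multiplication for 1432x1432 matrices:

Strassen's algorithm requires power-of-2 dimensions. Pad 1432x1432 to 2048x2048 (next power of 2).

Standard algorithm: 1432^3 = 2936493568 multiplications
Strassen's algorithm: 7^(log2(2048)) = 7^11 = 1977326743 multiplications
Savings: 2936493568 - 1977326743 = 959166825 multiplications

Standard: 2936493568 multiplications (1432^3). Strassen: 1977326743 multiplications (7^11, after padding to 2048x2048). Strassen reduces 8 recursive multiplications to 7 at each level.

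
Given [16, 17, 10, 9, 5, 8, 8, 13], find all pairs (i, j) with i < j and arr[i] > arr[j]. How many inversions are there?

Finding inversions in [16, 17, 10, 9, 5, 8, 8, 13]:

(0, 2): arr[0]=16 > arr[2]=10
(0, 3): arr[0]=16 > arr[3]=9
(0, 4): arr[0]=16 > arr[4]=5
(0, 5): arr[0]=16 > arr[5]=8
(0, 6): arr[0]=16 > arr[6]=8
(0, 7): arr[0]=16 > arr[7]=13
(1, 2): arr[1]=17 > arr[2]=10
(1, 3): arr[1]=17 > arr[3]=9
(1, 4): arr[1]=17 > arr[4]=5
(1, 5): arr[1]=17 > arr[5]=8
(1, 6): arr[1]=17 > arr[6]=8
(1, 7): arr[1]=17 > arr[7]=13
(2, 3): arr[2]=10 > arr[3]=9
(2, 4): arr[2]=10 > arr[4]=5
(2, 5): arr[2]=10 > arr[5]=8
(2, 6): arr[2]=10 > arr[6]=8
(3, 4): arr[3]=9 > arr[4]=5
(3, 5): arr[3]=9 > arr[5]=8
(3, 6): arr[3]=9 > arr[6]=8

Total inversions: 19

The array has 19 inversion(s): (0,2), (0,3), (0,4), (0,5), (0,6), (0,7), (1,2), (1,3), (1,4), (1,5), (1,6), (1,7), (2,3), (2,4), (2,5), (2,6), (3,4), (3,5), (3,6). Each pair (i,j) satisfies i < j and arr[i] > arr[j].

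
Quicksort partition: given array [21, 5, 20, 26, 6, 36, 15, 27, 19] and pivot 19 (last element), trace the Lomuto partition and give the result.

Lomuto partition with pivot = 19:

Initial array: [21, 5, 20, 26, 6, 36, 15, 27, 19]

arr[0]=21 > 19: no swap
arr[1]=5 <= 19: swap with position 0, array becomes [5, 21, 20, 26, 6, 36, 15, 27, 19]
arr[2]=20 > 19: no swap
arr[3]=26 > 19: no swap
arr[4]=6 <= 19: swap with position 1, array becomes [5, 6, 20, 26, 21, 36, 15, 27, 19]
arr[5]=36 > 19: no swap
arr[6]=15 <= 19: swap with position 2, array becomes [5, 6, 15, 26, 21, 36, 20, 27, 19]
arr[7]=27 > 19: no swap

Place pivot at position 3: [5, 6, 15, 19, 21, 36, 20, 27, 26]
Pivot position: 3

After partitioning with pivot 19, the array becomes [5, 6, 15, 19, 21, 36, 20, 27, 26]. The pivot is placed at index 3. All elements to the left of the pivot are <= 19, and all elements to the right are > 19.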